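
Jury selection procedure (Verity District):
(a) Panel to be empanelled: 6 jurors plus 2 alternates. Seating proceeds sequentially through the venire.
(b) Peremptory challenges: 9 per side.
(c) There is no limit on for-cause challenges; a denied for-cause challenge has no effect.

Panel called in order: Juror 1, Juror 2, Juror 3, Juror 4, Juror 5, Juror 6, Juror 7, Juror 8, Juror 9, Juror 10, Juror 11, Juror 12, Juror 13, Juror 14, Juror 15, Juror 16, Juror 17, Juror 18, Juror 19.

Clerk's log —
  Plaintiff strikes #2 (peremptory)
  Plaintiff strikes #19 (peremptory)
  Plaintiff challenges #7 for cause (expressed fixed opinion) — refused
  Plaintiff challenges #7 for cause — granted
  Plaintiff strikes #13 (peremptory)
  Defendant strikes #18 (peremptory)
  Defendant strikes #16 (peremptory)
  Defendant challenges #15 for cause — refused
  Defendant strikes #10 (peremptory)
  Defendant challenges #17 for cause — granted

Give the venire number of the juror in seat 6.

Removed: #2, #7, #10, #13, #16, #17, #18, #19. (#15 stays — for-cause denied.)
Filling seats in venire order through position 6: #1, #3, #4, #5, #6, #8.
So seat 6 is #8.

8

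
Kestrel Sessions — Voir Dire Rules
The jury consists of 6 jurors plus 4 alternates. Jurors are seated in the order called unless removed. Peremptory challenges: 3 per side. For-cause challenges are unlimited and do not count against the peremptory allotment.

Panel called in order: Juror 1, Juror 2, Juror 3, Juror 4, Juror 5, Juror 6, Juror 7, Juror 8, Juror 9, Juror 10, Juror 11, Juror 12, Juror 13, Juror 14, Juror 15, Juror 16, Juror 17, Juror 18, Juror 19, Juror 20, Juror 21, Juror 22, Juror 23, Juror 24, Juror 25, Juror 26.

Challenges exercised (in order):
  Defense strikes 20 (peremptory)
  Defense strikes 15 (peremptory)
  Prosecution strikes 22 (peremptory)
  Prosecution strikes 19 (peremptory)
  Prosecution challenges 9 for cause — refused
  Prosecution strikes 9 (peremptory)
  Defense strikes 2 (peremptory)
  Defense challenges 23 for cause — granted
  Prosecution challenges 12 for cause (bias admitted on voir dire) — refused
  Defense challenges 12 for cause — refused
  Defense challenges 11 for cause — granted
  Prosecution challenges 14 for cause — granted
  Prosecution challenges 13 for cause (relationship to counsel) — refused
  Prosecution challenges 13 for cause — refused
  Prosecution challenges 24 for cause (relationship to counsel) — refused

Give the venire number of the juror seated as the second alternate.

Removed: #2, #9, #11, #14, #15, #19, #20, #22, #23. (#12, #13, #24 stay — for-cause denied.)
Seating in order: seats 1–6 → #1, #3, #4, #5, #6, #7; alternates → #8, #10, #12, #13.
So alternate 2 is #10.

10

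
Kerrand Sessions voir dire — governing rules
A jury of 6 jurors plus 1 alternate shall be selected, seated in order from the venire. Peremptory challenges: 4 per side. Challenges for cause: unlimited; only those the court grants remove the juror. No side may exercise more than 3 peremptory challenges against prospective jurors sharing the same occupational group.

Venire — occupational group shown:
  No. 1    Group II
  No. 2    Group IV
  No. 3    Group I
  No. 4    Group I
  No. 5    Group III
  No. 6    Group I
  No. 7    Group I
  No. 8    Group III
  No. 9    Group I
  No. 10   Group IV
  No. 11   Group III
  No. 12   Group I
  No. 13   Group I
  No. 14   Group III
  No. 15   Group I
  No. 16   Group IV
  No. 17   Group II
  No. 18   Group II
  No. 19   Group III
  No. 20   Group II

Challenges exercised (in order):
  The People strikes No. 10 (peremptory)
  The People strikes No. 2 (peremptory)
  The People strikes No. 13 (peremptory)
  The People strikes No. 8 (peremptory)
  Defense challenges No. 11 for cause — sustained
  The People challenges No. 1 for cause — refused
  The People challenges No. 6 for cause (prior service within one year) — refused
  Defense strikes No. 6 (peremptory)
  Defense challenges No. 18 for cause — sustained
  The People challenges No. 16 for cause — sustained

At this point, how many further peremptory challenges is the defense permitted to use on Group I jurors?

2

Defense peremptories so far: #6 — 1 of 4 used, 3 left overall.
Against Group I: #6 — 1 used; per-group cap 3 leaves 2.
Binding limit: min(3, 2) = 2.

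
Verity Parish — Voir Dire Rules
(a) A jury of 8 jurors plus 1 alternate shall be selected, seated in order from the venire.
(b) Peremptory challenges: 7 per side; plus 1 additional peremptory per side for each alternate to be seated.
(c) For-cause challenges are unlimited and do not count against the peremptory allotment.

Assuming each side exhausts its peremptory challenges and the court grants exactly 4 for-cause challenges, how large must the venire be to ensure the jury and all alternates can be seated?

29

Seats to fill: 8 + 1 alternates = 9.
Peremptories: 7 + 1×1 = 8 per side × 2 sides = 16.
For-cause removals: 4.
Minimum venire: 9 + 16 + 4 = 29.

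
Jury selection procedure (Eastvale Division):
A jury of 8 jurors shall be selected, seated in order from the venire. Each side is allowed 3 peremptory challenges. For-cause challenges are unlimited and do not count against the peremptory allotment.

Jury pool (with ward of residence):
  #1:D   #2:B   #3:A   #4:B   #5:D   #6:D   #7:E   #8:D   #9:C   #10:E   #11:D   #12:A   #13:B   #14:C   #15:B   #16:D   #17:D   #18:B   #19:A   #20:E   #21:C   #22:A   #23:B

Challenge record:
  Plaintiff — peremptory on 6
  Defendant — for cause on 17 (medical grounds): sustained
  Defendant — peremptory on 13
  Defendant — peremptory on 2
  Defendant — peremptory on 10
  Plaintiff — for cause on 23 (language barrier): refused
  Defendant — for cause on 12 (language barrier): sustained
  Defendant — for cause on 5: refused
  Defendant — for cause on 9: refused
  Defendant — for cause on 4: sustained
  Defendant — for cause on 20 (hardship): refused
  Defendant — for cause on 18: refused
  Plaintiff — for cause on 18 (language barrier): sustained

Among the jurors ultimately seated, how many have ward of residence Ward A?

Removed: #2, #4, #6, #10, #12, #13, #17, #18.
Seated jurors 1–8: #1, #3, #5, #7, #8, #9, #11, #14.
Of those, in Ward A: #3 → 1.

1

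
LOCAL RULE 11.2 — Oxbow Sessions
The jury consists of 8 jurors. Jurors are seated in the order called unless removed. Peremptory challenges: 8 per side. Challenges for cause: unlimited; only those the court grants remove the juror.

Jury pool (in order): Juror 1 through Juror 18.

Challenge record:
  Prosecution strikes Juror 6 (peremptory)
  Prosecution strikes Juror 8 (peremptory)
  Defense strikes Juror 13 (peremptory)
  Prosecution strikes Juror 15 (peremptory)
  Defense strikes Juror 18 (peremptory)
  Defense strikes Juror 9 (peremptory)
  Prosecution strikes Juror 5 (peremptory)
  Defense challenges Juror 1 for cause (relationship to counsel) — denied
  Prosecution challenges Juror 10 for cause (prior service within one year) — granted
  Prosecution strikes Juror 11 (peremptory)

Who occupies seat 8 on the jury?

16

Removed: #5, #6, #8, #9, #10, #11, #13, #15, #18. (#1 stays — for-cause denied.)
Filling seats in venire order through position 8: #1, #2, #3, #4, #7, #12, #14, #16.
So seat 8 is #16.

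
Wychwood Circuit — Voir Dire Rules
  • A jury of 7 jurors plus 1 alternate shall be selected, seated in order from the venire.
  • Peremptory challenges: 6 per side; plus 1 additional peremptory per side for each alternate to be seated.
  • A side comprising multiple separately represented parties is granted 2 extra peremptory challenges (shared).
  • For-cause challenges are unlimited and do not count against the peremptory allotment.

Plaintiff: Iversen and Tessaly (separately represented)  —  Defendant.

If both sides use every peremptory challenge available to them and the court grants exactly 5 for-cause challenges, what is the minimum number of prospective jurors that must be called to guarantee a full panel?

Seats to fill: 7 + 1 alternates = 8.
Peremptories — Plaintiff: 6 + 1×1 + 2 = 9; Defendant: 6 + 1×1 = 7; total 16.
For-cause removals: 5.
Minimum venire: 8 + 16 + 5 = 29.

29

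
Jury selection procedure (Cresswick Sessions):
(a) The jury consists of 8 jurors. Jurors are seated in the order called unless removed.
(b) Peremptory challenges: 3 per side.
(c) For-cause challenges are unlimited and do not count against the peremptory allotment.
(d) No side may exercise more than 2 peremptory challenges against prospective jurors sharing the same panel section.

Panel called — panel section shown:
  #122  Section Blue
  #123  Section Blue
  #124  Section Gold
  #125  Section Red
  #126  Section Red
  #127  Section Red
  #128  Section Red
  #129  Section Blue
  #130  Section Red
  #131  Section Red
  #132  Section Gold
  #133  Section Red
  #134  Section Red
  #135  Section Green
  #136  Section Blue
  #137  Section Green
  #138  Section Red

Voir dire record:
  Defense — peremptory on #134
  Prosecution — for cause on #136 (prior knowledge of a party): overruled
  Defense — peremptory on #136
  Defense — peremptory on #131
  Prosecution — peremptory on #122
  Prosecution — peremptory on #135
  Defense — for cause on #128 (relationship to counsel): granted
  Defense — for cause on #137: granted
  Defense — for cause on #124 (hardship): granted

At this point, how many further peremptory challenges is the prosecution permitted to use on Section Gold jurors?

1

Prosecution peremptories so far: #122, #135 — 2 of 3 used, 1 left overall.
Against Section Gold: none yet — per-section cap 2 leaves 2.
Binding limit: min(1, 2) = 1.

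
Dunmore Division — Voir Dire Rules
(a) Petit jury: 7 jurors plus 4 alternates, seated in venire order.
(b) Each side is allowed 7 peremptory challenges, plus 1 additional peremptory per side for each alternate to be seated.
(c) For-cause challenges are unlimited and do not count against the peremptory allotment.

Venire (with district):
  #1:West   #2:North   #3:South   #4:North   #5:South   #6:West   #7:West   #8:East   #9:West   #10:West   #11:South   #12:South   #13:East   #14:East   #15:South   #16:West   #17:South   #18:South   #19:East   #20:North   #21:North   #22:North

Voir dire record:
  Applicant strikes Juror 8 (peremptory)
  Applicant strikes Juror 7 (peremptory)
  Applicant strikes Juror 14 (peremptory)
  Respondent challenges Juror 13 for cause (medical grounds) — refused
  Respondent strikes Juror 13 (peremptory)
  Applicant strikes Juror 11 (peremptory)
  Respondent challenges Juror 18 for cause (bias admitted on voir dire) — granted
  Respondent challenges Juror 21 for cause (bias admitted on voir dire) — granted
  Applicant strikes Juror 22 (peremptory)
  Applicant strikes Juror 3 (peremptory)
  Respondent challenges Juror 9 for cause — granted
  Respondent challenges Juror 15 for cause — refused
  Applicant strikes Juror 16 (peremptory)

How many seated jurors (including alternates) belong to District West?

3

Removed: #3, #7, #8, #9, #11, #13, #14, #16, #18, #21, #22.
Seated (11 incl. alternates): #1, #2, #4, #5, #6, #10, #12, #15, #17, #19, #20.
Of those, in District West: #1, #6, #10 → 3.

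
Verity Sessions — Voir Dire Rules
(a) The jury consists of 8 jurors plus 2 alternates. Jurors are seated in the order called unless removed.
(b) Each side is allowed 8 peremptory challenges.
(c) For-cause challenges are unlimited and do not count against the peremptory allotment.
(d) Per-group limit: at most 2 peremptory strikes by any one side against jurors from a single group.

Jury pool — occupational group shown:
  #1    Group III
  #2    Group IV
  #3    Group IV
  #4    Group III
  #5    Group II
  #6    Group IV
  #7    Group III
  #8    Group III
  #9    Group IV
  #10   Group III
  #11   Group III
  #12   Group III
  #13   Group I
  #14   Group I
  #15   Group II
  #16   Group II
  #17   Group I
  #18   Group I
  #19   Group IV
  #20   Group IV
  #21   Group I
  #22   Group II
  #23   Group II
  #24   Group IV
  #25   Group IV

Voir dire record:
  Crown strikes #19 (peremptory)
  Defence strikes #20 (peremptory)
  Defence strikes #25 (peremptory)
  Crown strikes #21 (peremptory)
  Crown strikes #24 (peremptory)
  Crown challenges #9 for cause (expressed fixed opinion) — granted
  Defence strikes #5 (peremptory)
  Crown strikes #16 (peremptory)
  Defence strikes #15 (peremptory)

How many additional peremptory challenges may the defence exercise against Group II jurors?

0

Defence peremptories so far: #20, #25, #5, #15 — 4 of 8 used, 4 left overall.
Against Group II: #5, #15 — 2 used; per-group cap 2 leaves 0.
Binding limit: min(4, 0) = 0.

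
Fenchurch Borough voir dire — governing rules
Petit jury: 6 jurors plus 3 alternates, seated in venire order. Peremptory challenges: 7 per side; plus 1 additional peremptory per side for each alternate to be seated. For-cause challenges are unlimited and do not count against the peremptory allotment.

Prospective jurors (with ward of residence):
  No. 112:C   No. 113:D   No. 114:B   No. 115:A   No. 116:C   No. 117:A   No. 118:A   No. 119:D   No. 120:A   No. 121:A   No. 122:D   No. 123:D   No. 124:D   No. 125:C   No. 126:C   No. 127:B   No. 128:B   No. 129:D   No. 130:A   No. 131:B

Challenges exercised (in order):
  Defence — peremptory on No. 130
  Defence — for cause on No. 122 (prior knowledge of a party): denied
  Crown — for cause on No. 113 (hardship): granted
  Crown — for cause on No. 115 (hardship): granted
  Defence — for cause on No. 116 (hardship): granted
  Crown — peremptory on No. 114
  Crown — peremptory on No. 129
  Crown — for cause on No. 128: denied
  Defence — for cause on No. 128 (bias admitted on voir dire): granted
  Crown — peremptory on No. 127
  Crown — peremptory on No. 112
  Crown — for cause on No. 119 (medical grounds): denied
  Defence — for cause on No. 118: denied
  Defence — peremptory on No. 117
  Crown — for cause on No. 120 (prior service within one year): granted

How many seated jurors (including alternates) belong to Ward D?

4

Removed: #112, #113, #114, #115, #116, #117, #120, #127, #128, #129, #130.
Seated (9 incl. alternates): #118, #119, #121, #122, #123, #124, #125, #126, #131.
Of those, in Ward D: #119, #122, #123, #124 → 4.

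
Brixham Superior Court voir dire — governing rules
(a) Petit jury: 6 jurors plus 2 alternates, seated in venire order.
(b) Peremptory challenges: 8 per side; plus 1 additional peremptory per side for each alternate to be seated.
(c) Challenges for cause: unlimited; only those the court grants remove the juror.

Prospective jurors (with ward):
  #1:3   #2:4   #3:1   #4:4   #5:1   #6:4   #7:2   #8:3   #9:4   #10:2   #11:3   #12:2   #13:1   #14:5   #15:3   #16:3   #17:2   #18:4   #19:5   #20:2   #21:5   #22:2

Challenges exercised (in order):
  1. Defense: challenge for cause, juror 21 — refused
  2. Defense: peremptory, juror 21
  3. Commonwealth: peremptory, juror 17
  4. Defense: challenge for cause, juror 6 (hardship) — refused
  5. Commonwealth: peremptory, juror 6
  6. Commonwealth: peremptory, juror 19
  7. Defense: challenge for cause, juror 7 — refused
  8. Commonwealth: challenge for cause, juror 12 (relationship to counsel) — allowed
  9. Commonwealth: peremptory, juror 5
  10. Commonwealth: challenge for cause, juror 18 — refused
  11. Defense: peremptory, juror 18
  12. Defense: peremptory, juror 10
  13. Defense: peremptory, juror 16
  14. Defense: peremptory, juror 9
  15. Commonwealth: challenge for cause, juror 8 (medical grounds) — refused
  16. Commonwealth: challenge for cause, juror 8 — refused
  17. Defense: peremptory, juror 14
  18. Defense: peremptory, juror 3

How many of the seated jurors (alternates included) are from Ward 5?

Removed: #3, #5, #6, #9, #10, #12, #14, #16, #17, #18, #19, #21.
Seated (8 incl. alternates): #1, #2, #4, #7, #8, #11, #13, #15.
None of those are in Ward 5 → 0.

0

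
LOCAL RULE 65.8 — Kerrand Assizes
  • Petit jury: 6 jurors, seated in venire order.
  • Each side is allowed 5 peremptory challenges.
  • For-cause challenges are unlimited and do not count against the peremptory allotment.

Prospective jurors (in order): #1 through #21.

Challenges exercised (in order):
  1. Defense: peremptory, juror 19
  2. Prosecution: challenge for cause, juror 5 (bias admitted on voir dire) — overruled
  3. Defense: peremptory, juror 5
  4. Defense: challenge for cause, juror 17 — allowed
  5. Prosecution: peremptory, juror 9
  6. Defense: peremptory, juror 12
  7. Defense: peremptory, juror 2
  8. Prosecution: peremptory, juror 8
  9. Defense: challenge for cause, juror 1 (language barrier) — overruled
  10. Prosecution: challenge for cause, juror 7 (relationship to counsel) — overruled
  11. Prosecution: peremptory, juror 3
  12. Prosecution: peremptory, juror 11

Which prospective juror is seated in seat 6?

13

Removed: #2, #3, #5, #8, #9, #11, #12, #17, #19. (#1, #7 stay — for-cause denied.)
Filling seats in venire order through position 6: #1, #4, #6, #7, #10, #13.
So seat 6 is #13.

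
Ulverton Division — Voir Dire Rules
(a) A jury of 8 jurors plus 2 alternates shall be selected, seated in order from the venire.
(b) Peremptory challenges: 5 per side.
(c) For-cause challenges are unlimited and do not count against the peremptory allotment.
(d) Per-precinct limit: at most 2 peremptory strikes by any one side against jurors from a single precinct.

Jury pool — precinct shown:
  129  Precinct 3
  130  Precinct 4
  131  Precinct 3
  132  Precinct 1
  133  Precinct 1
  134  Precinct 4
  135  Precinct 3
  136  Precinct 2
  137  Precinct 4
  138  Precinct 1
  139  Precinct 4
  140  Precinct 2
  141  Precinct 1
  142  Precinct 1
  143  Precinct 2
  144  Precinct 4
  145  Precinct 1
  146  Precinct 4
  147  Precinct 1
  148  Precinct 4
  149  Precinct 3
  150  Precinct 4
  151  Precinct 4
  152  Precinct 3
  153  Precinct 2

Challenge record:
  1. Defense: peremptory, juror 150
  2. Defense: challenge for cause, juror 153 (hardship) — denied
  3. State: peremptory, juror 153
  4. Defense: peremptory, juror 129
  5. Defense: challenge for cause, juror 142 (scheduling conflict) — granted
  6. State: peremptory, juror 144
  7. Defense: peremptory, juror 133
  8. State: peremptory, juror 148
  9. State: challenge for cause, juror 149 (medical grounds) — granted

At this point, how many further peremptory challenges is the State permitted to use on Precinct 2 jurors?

1

State peremptories so far: #153, #144, #148 — 3 of 5 used, 2 left overall.
Against Precinct 2: #153 — 1 used; per-precinct cap 2 leaves 1.
Binding limit: min(2, 1) = 1.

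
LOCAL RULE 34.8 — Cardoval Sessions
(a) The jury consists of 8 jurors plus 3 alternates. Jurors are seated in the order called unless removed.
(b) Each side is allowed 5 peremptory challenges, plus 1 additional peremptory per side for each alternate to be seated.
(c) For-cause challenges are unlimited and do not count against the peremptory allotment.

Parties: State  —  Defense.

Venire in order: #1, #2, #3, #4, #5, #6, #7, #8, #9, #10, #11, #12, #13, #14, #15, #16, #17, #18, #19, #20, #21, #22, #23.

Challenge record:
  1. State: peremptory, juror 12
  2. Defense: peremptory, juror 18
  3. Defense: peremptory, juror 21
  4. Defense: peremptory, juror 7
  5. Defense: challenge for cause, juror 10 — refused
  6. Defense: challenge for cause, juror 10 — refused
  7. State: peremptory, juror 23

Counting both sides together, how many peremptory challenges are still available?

11

State allotment: 5 base + 1 × 3 alternates = 8. Defense allotment: 5 base + 1 × 3 alternates = 8.
State peremptories used: #12, #23 — 2.
Defense peremptories used: #18, #21, #7 — 3 (for-cause on #10, #10 don't count).
Remaining: (8 − 2) + (8 − 3) = 11.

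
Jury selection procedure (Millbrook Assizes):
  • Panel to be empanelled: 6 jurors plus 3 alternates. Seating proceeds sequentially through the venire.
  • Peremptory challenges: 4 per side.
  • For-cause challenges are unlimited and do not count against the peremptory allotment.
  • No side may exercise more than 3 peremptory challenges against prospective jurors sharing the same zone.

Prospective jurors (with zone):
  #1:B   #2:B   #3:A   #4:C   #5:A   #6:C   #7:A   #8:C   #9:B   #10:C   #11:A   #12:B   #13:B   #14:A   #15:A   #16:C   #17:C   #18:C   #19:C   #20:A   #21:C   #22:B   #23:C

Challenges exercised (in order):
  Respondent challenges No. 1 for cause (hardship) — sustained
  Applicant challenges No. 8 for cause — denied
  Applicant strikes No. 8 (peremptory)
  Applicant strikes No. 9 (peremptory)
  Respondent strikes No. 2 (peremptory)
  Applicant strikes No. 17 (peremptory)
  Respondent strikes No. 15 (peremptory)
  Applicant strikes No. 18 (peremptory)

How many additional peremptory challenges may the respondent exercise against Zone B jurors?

Respondent peremptories so far: #2, #15 — 2 of 4 used, 2 left overall.
Against Zone B: #2 — 1 used; per-zone cap 3 leaves 2.
Binding limit: min(2, 2) = 2.

2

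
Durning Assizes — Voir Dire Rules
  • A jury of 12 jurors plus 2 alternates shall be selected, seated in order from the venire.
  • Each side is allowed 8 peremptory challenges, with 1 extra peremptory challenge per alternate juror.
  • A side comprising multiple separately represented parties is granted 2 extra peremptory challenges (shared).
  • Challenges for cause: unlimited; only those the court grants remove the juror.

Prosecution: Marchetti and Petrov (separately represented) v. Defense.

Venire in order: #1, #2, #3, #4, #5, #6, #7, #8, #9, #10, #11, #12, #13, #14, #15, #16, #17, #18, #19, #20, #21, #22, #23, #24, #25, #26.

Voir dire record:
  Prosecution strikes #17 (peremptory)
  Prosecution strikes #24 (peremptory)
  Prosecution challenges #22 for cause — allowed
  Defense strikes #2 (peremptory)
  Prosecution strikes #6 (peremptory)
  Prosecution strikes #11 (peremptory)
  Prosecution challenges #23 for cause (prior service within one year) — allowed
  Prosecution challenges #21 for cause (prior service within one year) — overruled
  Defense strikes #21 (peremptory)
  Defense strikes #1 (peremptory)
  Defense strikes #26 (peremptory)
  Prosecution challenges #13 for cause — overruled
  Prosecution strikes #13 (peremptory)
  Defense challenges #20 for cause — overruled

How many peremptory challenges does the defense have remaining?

Defense allotment: 8 base + 1 × 2 alternates = 10.
Defense peremptories used: #2, #21, #1, #26 — 4 (the for-cause on #20 doesn't count).
Remaining: 10 − 4 = 6.

6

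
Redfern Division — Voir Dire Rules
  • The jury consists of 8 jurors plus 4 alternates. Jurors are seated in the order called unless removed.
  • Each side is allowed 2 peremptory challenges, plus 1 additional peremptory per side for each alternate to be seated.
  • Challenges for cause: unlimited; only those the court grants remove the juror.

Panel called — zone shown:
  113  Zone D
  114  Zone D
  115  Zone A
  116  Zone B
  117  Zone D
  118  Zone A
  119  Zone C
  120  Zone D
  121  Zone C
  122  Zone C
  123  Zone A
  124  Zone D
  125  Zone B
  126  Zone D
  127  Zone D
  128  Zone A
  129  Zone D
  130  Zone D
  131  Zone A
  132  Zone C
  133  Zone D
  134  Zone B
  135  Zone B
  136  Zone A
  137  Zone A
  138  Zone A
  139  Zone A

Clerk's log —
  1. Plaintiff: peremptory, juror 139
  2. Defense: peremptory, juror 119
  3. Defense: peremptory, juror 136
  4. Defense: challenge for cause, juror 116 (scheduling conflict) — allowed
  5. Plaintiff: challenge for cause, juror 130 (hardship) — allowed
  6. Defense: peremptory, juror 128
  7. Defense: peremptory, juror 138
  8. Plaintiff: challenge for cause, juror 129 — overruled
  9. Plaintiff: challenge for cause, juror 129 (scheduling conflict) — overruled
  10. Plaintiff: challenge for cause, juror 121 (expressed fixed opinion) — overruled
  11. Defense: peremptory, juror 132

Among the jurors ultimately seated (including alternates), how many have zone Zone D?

Removed: #116, #119, #128, #130, #132, #136, #138, #139.
Seated (12 incl. alternates): #113, #114, #115, #117, #118, #120, #121, #122, #123, #124, #125, #126.
Of those, in Zone D: #113, #114, #117, #120, #124, #126 → 6.

6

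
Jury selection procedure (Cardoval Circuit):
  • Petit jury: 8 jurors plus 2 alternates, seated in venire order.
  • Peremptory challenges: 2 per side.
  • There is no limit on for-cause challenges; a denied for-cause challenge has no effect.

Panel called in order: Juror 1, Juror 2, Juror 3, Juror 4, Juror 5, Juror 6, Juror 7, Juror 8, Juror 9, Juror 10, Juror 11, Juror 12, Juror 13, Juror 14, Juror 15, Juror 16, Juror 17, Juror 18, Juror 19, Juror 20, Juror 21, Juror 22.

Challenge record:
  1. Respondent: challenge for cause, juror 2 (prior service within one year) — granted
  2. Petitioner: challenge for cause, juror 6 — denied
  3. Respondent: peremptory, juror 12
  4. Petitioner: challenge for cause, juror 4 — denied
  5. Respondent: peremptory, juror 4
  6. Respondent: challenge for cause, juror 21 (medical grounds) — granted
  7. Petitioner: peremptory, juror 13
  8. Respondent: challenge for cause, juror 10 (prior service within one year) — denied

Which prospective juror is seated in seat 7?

9

Removed: #2, #4, #12, #13, #21. (#6, #10 stay — for-cause denied.)
Seating in order: seats 1–8 → #1, #3, #5, #6, #7, #8, #9, #10; alternates → #11, #14.
So seat 7 is #9.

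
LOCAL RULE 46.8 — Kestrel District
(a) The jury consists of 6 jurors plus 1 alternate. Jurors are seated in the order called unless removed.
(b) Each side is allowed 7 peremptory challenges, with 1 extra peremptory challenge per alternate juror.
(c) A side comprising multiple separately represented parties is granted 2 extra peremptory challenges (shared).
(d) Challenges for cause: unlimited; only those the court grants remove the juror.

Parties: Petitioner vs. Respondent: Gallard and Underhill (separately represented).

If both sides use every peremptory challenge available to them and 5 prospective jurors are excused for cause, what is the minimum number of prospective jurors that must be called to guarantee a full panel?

30

Seats to fill: 6 + 1 alternates = 7.
Peremptories — Petitioner: 7 + 1×1 = 8; Respondent: 7 + 1×1 + 2 = 10; total 18.
For-cause removals: 5.
Minimum venire: 7 + 18 + 5 = 30.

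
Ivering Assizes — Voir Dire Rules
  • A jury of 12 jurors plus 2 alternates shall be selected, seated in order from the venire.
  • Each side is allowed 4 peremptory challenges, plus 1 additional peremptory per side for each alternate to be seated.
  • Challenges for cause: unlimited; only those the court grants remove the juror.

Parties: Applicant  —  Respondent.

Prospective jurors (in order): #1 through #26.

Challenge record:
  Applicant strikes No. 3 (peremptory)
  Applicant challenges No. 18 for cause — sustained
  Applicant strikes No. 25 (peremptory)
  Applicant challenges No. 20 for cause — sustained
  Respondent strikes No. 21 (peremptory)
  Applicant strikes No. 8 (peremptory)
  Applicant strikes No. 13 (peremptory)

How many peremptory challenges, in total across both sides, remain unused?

7

Applicant allotment: 4 base + 1 × 2 alternates = 6. Respondent allotment: 4 base + 1 × 2 alternates = 6.
Applicant peremptories used: #3, #25, #8, #13 — 4 (for-cause on #18, #20 don't count).
Respondent peremptories used: #21 — 1.
Remaining: (6 − 4) + (6 − 1) = 7.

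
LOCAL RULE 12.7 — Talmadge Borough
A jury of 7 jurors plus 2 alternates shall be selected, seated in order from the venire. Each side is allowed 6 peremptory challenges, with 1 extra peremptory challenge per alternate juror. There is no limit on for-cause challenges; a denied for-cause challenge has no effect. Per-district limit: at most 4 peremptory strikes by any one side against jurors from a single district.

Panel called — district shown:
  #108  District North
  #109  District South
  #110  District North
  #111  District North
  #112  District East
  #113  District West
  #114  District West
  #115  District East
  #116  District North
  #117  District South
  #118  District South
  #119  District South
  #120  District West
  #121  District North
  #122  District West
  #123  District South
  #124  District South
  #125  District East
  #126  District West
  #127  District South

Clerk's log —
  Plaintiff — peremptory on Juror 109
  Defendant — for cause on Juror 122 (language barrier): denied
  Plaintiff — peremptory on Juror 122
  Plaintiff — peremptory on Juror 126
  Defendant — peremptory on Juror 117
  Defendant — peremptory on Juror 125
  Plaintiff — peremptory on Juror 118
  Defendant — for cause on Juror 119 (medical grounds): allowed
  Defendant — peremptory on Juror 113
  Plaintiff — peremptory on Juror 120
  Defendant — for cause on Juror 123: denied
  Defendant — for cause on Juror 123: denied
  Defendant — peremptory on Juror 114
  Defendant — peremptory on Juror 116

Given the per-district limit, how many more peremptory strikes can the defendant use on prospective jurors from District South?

3

Defendant peremptories so far: #117, #125, #113, #114, #116 — 5 of 8 used, 3 left overall.
Against District South: #117 — 1 used; per-district cap 4 leaves 3.
Binding limit: min(3, 3) = 3.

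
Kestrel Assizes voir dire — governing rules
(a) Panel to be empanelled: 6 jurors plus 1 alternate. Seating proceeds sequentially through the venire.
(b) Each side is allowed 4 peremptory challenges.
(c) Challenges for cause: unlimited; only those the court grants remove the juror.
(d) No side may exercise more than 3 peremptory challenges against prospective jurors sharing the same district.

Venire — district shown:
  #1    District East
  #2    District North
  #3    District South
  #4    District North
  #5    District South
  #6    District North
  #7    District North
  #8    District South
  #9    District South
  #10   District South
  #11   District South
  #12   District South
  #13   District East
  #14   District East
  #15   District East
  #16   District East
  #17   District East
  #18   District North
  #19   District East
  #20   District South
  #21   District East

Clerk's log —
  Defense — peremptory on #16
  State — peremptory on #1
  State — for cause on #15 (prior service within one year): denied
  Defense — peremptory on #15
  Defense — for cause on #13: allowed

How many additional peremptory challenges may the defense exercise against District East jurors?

Defense peremptories so far: #16, #15 — 2 of 4 used, 2 left overall.
Against District East: #16, #15 — 2 used; per-district cap 3 leaves 1.
Binding limit: min(2, 1) = 1.

1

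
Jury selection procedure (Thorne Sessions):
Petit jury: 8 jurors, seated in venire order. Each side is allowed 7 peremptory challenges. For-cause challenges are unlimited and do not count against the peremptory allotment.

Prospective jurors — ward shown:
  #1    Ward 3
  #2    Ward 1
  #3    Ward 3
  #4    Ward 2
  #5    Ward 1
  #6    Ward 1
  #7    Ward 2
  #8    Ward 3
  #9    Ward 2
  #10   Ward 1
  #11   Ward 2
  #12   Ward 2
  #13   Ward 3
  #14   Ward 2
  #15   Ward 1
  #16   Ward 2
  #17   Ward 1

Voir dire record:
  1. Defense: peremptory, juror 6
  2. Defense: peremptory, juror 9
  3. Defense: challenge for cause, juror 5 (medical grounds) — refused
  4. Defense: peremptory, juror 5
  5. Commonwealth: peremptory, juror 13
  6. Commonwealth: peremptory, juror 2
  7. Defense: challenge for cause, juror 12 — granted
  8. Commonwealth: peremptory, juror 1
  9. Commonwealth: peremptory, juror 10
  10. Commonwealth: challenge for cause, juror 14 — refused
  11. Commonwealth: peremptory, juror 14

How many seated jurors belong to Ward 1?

Removed: #1, #2, #5, #6, #9, #10, #12, #13, #14.
Seated jurors 1–8: #3, #4, #7, #8, #11, #15, #16, #17.
Of those, in Ward 1: #15, #17 → 2.

2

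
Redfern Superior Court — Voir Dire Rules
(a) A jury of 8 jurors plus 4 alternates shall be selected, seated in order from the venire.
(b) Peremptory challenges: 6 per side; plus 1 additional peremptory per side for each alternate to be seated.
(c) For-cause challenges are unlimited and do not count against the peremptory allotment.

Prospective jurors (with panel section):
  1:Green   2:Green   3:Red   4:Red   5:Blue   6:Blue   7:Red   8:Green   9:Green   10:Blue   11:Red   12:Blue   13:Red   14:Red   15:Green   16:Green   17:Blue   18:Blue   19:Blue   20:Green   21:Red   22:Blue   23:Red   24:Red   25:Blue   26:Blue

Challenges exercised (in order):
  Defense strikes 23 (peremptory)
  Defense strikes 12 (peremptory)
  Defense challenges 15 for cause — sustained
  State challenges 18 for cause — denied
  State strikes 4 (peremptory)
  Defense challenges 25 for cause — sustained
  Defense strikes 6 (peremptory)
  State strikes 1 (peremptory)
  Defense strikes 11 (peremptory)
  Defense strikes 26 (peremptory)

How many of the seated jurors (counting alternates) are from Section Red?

Removed: #1, #4, #6, #11, #12, #15, #23, #25, #26.
Seated (12 incl. alternates): #2, #3, #5, #7, #8, #9, #10, #13, #14, #16, #17, #18.
Of those, in Section Red: #3, #7, #13, #14 → 4.

4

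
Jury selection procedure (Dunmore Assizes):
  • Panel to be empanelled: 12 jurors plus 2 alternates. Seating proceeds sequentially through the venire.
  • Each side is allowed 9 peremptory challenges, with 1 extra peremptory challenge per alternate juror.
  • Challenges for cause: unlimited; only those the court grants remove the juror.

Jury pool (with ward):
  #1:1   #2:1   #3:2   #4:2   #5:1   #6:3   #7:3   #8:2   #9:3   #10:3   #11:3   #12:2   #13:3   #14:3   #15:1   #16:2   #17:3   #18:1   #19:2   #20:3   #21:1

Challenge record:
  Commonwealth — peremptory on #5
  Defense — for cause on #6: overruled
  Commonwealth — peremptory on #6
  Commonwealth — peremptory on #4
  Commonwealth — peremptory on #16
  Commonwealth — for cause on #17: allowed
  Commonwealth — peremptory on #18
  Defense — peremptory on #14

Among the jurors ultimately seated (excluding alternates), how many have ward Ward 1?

3

Removed: #4, #5, #6, #14, #16, #17, #18.
Seated jurors 1–12: #1, #2, #3, #7, #8, #9, #10, #11, #12, #13, #15, #19 (alternates #20, #21 not counted).
Of those, in Ward 1: #1, #2, #15 → 3.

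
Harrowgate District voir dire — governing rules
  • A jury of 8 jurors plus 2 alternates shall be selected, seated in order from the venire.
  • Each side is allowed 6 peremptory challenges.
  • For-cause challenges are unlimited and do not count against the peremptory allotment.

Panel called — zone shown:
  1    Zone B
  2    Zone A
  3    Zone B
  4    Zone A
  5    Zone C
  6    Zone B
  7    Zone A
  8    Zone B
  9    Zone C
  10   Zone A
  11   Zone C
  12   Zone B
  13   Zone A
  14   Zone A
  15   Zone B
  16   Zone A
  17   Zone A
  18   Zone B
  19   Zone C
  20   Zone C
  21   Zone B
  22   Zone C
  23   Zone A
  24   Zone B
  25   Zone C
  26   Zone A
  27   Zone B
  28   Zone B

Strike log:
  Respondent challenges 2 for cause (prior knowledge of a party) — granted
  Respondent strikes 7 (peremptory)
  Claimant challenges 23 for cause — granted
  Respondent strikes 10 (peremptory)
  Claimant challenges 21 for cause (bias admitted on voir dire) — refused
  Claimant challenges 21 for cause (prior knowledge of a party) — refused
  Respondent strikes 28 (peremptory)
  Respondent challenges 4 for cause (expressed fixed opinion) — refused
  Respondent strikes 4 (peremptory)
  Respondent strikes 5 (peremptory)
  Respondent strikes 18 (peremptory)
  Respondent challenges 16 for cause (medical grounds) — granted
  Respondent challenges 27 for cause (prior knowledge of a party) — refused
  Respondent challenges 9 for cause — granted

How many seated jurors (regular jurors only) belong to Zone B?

Removed: #2, #4, #5, #7, #9, #10, #16, #18, #23, #28.
Seated jurors 1–8: #1, #3, #6, #8, #11, #12, #13, #14 (alternates #15, #17 not counted).
Of those, in Zone B: #1, #3, #6, #8, #12 → 5.

5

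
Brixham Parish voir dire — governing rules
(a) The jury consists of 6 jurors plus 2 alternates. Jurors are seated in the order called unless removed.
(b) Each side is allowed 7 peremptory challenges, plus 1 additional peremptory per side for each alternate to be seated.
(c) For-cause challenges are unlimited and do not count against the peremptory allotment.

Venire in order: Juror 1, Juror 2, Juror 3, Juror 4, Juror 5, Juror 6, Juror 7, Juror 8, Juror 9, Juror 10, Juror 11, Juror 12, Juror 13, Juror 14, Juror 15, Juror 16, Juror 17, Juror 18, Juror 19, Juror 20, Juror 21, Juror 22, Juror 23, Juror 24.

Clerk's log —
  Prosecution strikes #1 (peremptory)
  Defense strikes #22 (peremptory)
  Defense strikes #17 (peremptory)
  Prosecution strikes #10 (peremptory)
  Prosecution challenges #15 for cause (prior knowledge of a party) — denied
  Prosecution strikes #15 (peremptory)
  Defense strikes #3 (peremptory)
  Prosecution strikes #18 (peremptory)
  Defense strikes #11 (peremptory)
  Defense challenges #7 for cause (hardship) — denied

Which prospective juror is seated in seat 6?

Removed: #1, #3, #10, #11, #15, #17, #18, #22. (#7 stays — for-cause denied.)
Seating in order: seats 1–6 → #2, #4, #5, #6, #7, #8; alternates → #9, #12.
So seat 6 is #8.

8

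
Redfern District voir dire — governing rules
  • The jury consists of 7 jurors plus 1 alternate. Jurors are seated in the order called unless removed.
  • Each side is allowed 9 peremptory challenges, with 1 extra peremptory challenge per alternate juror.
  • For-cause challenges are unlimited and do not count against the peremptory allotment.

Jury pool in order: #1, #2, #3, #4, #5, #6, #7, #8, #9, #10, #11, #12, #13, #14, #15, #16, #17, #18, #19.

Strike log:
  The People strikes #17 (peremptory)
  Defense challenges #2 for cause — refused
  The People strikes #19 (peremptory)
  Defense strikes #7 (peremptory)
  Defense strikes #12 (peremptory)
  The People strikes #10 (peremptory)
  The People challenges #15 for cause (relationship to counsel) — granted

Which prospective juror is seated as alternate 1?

Removed: #7, #10, #12, #15, #17, #19. (#2 stays — for-cause denied.)
Seating in order: seats 1–7 → #1, #2, #3, #4, #5, #6, #8; alternates → #9.
So alternate 1 is #9.

9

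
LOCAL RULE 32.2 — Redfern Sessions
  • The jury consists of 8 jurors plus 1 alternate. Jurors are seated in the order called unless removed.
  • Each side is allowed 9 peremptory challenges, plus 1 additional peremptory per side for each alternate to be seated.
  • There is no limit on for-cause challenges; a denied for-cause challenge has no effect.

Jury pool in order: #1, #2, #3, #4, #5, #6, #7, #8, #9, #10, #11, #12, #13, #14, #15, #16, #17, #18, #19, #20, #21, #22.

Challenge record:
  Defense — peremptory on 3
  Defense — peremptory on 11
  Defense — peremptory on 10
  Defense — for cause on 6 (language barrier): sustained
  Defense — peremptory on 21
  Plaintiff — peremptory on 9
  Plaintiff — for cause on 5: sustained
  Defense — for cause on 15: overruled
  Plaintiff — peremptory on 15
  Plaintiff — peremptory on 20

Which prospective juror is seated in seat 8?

14

Removed: #3, #5, #6, #9, #10, #11, #15, #20, #21.
Seating in order: seats 1–8 → #1, #2, #4, #7, #8, #12, #13, #14; alternates → #16.
So seat 8 is #14.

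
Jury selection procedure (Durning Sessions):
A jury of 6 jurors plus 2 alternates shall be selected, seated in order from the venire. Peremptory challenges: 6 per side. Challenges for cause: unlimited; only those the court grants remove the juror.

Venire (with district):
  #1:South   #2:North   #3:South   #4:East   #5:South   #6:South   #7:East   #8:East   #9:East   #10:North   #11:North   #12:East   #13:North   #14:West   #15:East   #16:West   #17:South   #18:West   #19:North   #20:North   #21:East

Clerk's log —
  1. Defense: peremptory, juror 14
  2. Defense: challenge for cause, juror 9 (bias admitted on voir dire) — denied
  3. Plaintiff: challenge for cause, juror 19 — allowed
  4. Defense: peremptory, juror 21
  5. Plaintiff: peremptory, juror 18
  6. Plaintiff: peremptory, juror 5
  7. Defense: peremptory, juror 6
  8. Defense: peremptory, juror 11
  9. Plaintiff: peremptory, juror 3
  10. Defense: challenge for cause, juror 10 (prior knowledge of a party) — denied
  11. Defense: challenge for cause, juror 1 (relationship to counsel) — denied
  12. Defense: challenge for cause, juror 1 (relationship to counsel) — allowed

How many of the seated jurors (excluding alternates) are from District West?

0

Removed: #1, #3, #5, #6, #11, #14, #18, #19, #21.
Seated jurors 1–6: #2, #4, #7, #8, #9, #10 (alternates #12, #13 not counted).
None of those are in District West → 0.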